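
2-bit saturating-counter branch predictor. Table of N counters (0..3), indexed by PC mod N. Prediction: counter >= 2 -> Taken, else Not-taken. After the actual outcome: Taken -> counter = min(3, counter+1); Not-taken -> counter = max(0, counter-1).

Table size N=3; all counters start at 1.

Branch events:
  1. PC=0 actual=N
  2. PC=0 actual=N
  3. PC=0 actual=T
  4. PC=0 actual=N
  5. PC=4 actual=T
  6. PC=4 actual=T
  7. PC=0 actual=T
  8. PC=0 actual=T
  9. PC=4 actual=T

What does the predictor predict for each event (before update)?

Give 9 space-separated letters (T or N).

Answer: N N N N N T N N T

Derivation:
Ev 1: PC=0 idx=0 pred=N actual=N -> ctr[0]=0
Ev 2: PC=0 idx=0 pred=N actual=N -> ctr[0]=0
Ev 3: PC=0 idx=0 pred=N actual=T -> ctr[0]=1
Ev 4: PC=0 idx=0 pred=N actual=N -> ctr[0]=0
Ev 5: PC=4 idx=1 pred=N actual=T -> ctr[1]=2
Ev 6: PC=4 idx=1 pred=T actual=T -> ctr[1]=3
Ev 7: PC=0 idx=0 pred=N actual=T -> ctr[0]=1
Ev 8: PC=0 idx=0 pred=N actual=T -> ctr[0]=2
Ev 9: PC=4 idx=1 pred=T actual=T -> ctr[1]=3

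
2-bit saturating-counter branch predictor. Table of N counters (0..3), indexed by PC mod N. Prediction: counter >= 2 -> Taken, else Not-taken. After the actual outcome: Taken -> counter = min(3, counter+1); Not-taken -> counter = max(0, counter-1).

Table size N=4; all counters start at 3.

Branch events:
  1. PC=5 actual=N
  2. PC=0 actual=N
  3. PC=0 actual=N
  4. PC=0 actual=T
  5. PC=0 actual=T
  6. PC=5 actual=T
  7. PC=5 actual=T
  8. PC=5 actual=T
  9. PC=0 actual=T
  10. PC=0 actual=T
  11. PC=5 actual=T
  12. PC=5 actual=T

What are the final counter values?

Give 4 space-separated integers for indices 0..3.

Ev 1: PC=5 idx=1 pred=T actual=N -> ctr[1]=2
Ev 2: PC=0 idx=0 pred=T actual=N -> ctr[0]=2
Ev 3: PC=0 idx=0 pred=T actual=N -> ctr[0]=1
Ev 4: PC=0 idx=0 pred=N actual=T -> ctr[0]=2
Ev 5: PC=0 idx=0 pred=T actual=T -> ctr[0]=3
Ev 6: PC=5 idx=1 pred=T actual=T -> ctr[1]=3
Ev 7: PC=5 idx=1 pred=T actual=T -> ctr[1]=3
Ev 8: PC=5 idx=1 pred=T actual=T -> ctr[1]=3
Ev 9: PC=0 idx=0 pred=T actual=T -> ctr[0]=3
Ev 10: PC=0 idx=0 pred=T actual=T -> ctr[0]=3
Ev 11: PC=5 idx=1 pred=T actual=T -> ctr[1]=3
Ev 12: PC=5 idx=1 pred=T actual=T -> ctr[1]=3

Answer: 3 3 3 3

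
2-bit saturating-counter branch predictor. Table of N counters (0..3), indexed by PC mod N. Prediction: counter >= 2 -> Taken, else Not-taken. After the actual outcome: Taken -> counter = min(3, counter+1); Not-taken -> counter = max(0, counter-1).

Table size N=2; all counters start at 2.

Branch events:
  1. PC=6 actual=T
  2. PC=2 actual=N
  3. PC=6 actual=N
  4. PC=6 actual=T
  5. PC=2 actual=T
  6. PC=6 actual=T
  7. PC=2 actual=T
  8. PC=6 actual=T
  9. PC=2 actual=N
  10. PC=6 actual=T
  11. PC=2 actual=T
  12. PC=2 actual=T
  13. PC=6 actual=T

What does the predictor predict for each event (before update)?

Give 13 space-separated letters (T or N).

Answer: T T T N T T T T T T T T T

Derivation:
Ev 1: PC=6 idx=0 pred=T actual=T -> ctr[0]=3
Ev 2: PC=2 idx=0 pred=T actual=N -> ctr[0]=2
Ev 3: PC=6 idx=0 pred=T actual=N -> ctr[0]=1
Ev 4: PC=6 idx=0 pred=N actual=T -> ctr[0]=2
Ev 5: PC=2 idx=0 pred=T actual=T -> ctr[0]=3
Ev 6: PC=6 idx=0 pred=T actual=T -> ctr[0]=3
Ev 7: PC=2 idx=0 pred=T actual=T -> ctr[0]=3
Ev 8: PC=6 idx=0 pred=T actual=T -> ctr[0]=3
Ev 9: PC=2 idx=0 pred=T actual=N -> ctr[0]=2
Ev 10: PC=6 idx=0 pred=T actual=T -> ctr[0]=3
Ev 11: PC=2 idx=0 pred=T actual=T -> ctr[0]=3
Ev 12: PC=2 idx=0 pred=T actual=T -> ctr[0]=3
Ev 13: PC=6 idx=0 pred=T actual=T -> ctr[0]=3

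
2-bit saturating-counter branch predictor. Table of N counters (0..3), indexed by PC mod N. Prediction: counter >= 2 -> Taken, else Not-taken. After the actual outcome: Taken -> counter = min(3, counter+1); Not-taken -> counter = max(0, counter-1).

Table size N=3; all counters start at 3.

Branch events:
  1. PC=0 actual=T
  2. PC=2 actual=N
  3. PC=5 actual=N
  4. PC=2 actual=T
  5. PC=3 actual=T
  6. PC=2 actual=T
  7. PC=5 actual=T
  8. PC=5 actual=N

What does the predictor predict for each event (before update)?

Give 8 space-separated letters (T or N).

Ev 1: PC=0 idx=0 pred=T actual=T -> ctr[0]=3
Ev 2: PC=2 idx=2 pred=T actual=N -> ctr[2]=2
Ev 3: PC=5 idx=2 pred=T actual=N -> ctr[2]=1
Ev 4: PC=2 idx=2 pred=N actual=T -> ctr[2]=2
Ev 5: PC=3 idx=0 pred=T actual=T -> ctr[0]=3
Ev 6: PC=2 idx=2 pred=T actual=T -> ctr[2]=3
Ev 7: PC=5 idx=2 pred=T actual=T -> ctr[2]=3
Ev 8: PC=5 idx=2 pred=T actual=N -> ctr[2]=2

Answer: T T T N T T T T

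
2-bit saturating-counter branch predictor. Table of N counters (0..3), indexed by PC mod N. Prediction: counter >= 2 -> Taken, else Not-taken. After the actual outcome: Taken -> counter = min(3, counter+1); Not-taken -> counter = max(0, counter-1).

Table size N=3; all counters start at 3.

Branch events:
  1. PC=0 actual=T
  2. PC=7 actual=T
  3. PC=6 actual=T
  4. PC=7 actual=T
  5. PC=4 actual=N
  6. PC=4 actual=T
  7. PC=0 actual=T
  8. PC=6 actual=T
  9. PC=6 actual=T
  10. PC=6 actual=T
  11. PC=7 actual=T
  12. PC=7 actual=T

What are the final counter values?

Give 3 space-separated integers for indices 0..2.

Ev 1: PC=0 idx=0 pred=T actual=T -> ctr[0]=3
Ev 2: PC=7 idx=1 pred=T actual=T -> ctr[1]=3
Ev 3: PC=6 idx=0 pred=T actual=T -> ctr[0]=3
Ev 4: PC=7 idx=1 pred=T actual=T -> ctr[1]=3
Ev 5: PC=4 idx=1 pred=T actual=N -> ctr[1]=2
Ev 6: PC=4 idx=1 pred=T actual=T -> ctr[1]=3
Ev 7: PC=0 idx=0 pred=T actual=T -> ctr[0]=3
Ev 8: PC=6 idx=0 pred=T actual=T -> ctr[0]=3
Ev 9: PC=6 idx=0 pred=T actual=T -> ctr[0]=3
Ev 10: PC=6 idx=0 pred=T actual=T -> ctr[0]=3
Ev 11: PC=7 idx=1 pred=T actual=T -> ctr[1]=3
Ev 12: PC=7 idx=1 pred=T actual=T -> ctr[1]=3

Answer: 3 3 3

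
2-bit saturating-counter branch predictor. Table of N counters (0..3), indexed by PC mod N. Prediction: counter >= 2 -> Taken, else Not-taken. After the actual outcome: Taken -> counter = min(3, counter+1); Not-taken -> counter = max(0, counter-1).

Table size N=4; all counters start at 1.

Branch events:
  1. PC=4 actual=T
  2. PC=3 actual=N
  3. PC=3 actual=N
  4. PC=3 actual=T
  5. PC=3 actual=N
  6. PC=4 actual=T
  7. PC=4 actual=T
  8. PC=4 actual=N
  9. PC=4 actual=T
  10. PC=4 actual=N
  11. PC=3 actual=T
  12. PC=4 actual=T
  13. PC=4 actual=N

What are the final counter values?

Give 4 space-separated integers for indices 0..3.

Answer: 2 1 1 1

Derivation:
Ev 1: PC=4 idx=0 pred=N actual=T -> ctr[0]=2
Ev 2: PC=3 idx=3 pred=N actual=N -> ctr[3]=0
Ev 3: PC=3 idx=3 pred=N actual=N -> ctr[3]=0
Ev 4: PC=3 idx=3 pred=N actual=T -> ctr[3]=1
Ev 5: PC=3 idx=3 pred=N actual=N -> ctr[3]=0
Ev 6: PC=4 idx=0 pred=T actual=T -> ctr[0]=3
Ev 7: PC=4 idx=0 pred=T actual=T -> ctr[0]=3
Ev 8: PC=4 idx=0 pred=T actual=N -> ctr[0]=2
Ev 9: PC=4 idx=0 pred=T actual=T -> ctr[0]=3
Ev 10: PC=4 idx=0 pred=T actual=N -> ctr[0]=2
Ev 11: PC=3 idx=3 pred=N actual=T -> ctr[3]=1
Ev 12: PC=4 idx=0 pred=T actual=T -> ctr[0]=3
Ev 13: PC=4 idx=0 pred=T actual=N -> ctr[0]=2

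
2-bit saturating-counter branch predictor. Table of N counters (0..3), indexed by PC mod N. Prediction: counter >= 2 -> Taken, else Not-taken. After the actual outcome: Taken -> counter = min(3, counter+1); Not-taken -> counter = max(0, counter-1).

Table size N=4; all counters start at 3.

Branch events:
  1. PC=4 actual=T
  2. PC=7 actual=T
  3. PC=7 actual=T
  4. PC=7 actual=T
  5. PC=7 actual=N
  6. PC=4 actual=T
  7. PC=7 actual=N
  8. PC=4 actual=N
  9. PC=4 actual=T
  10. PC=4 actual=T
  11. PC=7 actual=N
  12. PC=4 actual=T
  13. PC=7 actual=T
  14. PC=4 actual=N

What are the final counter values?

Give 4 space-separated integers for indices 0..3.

Ev 1: PC=4 idx=0 pred=T actual=T -> ctr[0]=3
Ev 2: PC=7 idx=3 pred=T actual=T -> ctr[3]=3
Ev 3: PC=7 idx=3 pred=T actual=T -> ctr[3]=3
Ev 4: PC=7 idx=3 pred=T actual=T -> ctr[3]=3
Ev 5: PC=7 idx=3 pred=T actual=N -> ctr[3]=2
Ev 6: PC=4 idx=0 pred=T actual=T -> ctr[0]=3
Ev 7: PC=7 idx=3 pred=T actual=N -> ctr[3]=1
Ev 8: PC=4 idx=0 pred=T actual=N -> ctr[0]=2
Ev 9: PC=4 idx=0 pred=T actual=T -> ctr[0]=3
Ev 10: PC=4 idx=0 pred=T actual=T -> ctr[0]=3
Ev 11: PC=7 idx=3 pred=N actual=N -> ctr[3]=0
Ev 12: PC=4 idx=0 pred=T actual=T -> ctr[0]=3
Ev 13: PC=7 idx=3 pred=N actual=T -> ctr[3]=1
Ev 14: PC=4 idx=0 pred=T actual=N -> ctr[0]=2

Answer: 2 3 3 1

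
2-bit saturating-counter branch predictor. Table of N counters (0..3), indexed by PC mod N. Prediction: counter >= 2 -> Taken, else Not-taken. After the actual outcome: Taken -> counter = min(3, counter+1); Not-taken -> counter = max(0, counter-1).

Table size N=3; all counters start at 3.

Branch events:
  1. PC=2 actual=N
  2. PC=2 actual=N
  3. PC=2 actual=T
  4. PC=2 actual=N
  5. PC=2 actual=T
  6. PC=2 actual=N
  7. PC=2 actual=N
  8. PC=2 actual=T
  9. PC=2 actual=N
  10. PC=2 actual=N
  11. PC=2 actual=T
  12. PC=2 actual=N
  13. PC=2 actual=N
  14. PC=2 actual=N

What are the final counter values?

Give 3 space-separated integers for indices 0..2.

Answer: 3 3 0

Derivation:
Ev 1: PC=2 idx=2 pred=T actual=N -> ctr[2]=2
Ev 2: PC=2 idx=2 pred=T actual=N -> ctr[2]=1
Ev 3: PC=2 idx=2 pred=N actual=T -> ctr[2]=2
Ev 4: PC=2 idx=2 pred=T actual=N -> ctr[2]=1
Ev 5: PC=2 idx=2 pred=N actual=T -> ctr[2]=2
Ev 6: PC=2 idx=2 pred=T actual=N -> ctr[2]=1
Ev 7: PC=2 idx=2 pred=N actual=N -> ctr[2]=0
Ev 8: PC=2 idx=2 pred=N actual=T -> ctr[2]=1
Ev 9: PC=2 idx=2 pred=N actual=N -> ctr[2]=0
Ev 10: PC=2 idx=2 pred=N actual=N -> ctr[2]=0
Ev 11: PC=2 idx=2 pred=N actual=T -> ctr[2]=1
Ev 12: PC=2 idx=2 pred=N actual=N -> ctr[2]=0
Ev 13: PC=2 idx=2 pred=N actual=N -> ctr[2]=0
Ev 14: PC=2 idx=2 pred=N actual=N -> ctr[2]=0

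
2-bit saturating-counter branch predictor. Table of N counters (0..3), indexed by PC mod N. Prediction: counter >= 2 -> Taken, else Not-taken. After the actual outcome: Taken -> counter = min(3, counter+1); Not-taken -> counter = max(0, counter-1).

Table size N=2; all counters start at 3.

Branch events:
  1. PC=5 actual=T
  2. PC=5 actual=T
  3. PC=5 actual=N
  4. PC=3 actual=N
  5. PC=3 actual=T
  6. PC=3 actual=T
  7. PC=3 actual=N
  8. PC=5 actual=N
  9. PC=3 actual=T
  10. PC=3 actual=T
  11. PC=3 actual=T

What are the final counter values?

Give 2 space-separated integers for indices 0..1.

Ev 1: PC=5 idx=1 pred=T actual=T -> ctr[1]=3
Ev 2: PC=5 idx=1 pred=T actual=T -> ctr[1]=3
Ev 3: PC=5 idx=1 pred=T actual=N -> ctr[1]=2
Ev 4: PC=3 idx=1 pred=T actual=N -> ctr[1]=1
Ev 5: PC=3 idx=1 pred=N actual=T -> ctr[1]=2
Ev 6: PC=3 idx=1 pred=T actual=T -> ctr[1]=3
Ev 7: PC=3 idx=1 pred=T actual=N -> ctr[1]=2
Ev 8: PC=5 idx=1 pred=T actual=N -> ctr[1]=1
Ev 9: PC=3 idx=1 pred=N actual=T -> ctr[1]=2
Ev 10: PC=3 idx=1 pred=T actual=T -> ctr[1]=3
Ev 11: PC=3 idx=1 pred=T actual=T -> ctr[1]=3

Answer: 3 3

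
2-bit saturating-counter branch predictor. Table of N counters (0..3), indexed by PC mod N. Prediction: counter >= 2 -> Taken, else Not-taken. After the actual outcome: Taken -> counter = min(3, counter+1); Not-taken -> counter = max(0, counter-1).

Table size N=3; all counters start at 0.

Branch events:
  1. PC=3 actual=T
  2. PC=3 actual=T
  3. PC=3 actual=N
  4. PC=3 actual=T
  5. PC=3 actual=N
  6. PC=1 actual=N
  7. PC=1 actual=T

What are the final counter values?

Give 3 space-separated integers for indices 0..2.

Answer: 1 1 0

Derivation:
Ev 1: PC=3 idx=0 pred=N actual=T -> ctr[0]=1
Ev 2: PC=3 idx=0 pred=N actual=T -> ctr[0]=2
Ev 3: PC=3 idx=0 pred=T actual=N -> ctr[0]=1
Ev 4: PC=3 idx=0 pred=N actual=T -> ctr[0]=2
Ev 5: PC=3 idx=0 pred=T actual=N -> ctr[0]=1
Ev 6: PC=1 idx=1 pred=N actual=N -> ctr[1]=0
Ev 7: PC=1 idx=1 pred=N actual=T -> ctr[1]=1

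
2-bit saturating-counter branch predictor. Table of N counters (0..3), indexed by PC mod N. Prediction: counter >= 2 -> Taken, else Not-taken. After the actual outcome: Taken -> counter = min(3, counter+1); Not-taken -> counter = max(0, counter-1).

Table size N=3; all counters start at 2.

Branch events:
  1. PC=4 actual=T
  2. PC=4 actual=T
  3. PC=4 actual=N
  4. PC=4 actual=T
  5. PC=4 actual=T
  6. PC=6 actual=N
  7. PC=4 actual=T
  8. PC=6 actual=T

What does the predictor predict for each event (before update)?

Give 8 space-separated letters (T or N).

Answer: T T T T T T T N

Derivation:
Ev 1: PC=4 idx=1 pred=T actual=T -> ctr[1]=3
Ev 2: PC=4 idx=1 pred=T actual=T -> ctr[1]=3
Ev 3: PC=4 idx=1 pred=T actual=N -> ctr[1]=2
Ev 4: PC=4 idx=1 pred=T actual=T -> ctr[1]=3
Ev 5: PC=4 idx=1 pred=T actual=T -> ctr[1]=3
Ev 6: PC=6 idx=0 pred=T actual=N -> ctr[0]=1
Ev 7: PC=4 idx=1 pred=T actual=T -> ctr[1]=3
Ev 8: PC=6 idx=0 pred=N actual=T -> ctr[0]=2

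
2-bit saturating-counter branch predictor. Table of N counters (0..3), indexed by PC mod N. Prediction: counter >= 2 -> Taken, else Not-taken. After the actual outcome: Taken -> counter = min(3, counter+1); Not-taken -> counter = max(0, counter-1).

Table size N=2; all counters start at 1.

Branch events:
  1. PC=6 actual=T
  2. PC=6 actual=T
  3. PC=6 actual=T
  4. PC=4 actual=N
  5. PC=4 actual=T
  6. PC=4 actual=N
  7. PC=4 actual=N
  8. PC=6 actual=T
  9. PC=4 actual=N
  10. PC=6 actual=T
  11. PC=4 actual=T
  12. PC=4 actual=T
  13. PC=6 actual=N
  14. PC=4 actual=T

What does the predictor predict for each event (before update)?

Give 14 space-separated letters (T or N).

Answer: N T T T T T T N T N T T T T

Derivation:
Ev 1: PC=6 idx=0 pred=N actual=T -> ctr[0]=2
Ev 2: PC=6 idx=0 pred=T actual=T -> ctr[0]=3
Ev 3: PC=6 idx=0 pred=T actual=T -> ctr[0]=3
Ev 4: PC=4 idx=0 pred=T actual=N -> ctr[0]=2
Ev 5: PC=4 idx=0 pred=T actual=T -> ctr[0]=3
Ev 6: PC=4 idx=0 pred=T actual=N -> ctr[0]=2
Ev 7: PC=4 idx=0 pred=T actual=N -> ctr[0]=1
Ev 8: PC=6 idx=0 pred=N actual=T -> ctr[0]=2
Ev 9: PC=4 idx=0 pred=T actual=N -> ctr[0]=1
Ev 10: PC=6 idx=0 pred=N actual=T -> ctr[0]=2
Ev 11: PC=4 idx=0 pred=T actual=T -> ctr[0]=3
Ev 12: PC=4 idx=0 pred=T actual=T -> ctr[0]=3
Ev 13: PC=6 idx=0 pred=T actual=N -> ctr[0]=2
Ev 14: PC=4 idx=0 pred=T actual=T -> ctr[0]=3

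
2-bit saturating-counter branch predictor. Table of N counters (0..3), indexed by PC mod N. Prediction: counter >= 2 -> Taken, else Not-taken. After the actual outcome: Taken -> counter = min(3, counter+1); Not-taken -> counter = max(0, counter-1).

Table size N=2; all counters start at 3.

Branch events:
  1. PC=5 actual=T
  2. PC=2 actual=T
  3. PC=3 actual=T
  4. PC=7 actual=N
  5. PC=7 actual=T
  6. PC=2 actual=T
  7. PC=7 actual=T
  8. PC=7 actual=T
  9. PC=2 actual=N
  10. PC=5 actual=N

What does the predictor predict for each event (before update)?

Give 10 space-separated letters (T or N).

Ev 1: PC=5 idx=1 pred=T actual=T -> ctr[1]=3
Ev 2: PC=2 idx=0 pred=T actual=T -> ctr[0]=3
Ev 3: PC=3 idx=1 pred=T actual=T -> ctr[1]=3
Ev 4: PC=7 idx=1 pred=T actual=N -> ctr[1]=2
Ev 5: PC=7 idx=1 pred=T actual=T -> ctr[1]=3
Ev 6: PC=2 idx=0 pred=T actual=T -> ctr[0]=3
Ev 7: PC=7 idx=1 pred=T actual=T -> ctr[1]=3
Ev 8: PC=7 idx=1 pred=T actual=T -> ctr[1]=3
Ev 9: PC=2 idx=0 pred=T actual=N -> ctr[0]=2
Ev 10: PC=5 idx=1 pred=T actual=N -> ctr[1]=2

Answer: T T T T T T T T T T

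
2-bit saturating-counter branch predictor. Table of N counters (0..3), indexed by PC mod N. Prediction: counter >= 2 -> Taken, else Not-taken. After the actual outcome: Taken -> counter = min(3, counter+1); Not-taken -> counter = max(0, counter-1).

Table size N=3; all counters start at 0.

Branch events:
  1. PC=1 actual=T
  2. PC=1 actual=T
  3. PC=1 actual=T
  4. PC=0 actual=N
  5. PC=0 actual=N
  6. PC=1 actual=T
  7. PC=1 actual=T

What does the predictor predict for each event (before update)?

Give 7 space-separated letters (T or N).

Ev 1: PC=1 idx=1 pred=N actual=T -> ctr[1]=1
Ev 2: PC=1 idx=1 pred=N actual=T -> ctr[1]=2
Ev 3: PC=1 idx=1 pred=T actual=T -> ctr[1]=3
Ev 4: PC=0 idx=0 pred=N actual=N -> ctr[0]=0
Ev 5: PC=0 idx=0 pred=N actual=N -> ctr[0]=0
Ev 6: PC=1 idx=1 pred=T actual=T -> ctr[1]=3
Ev 7: PC=1 idx=1 pred=T actual=T -> ctr[1]=3

Answer: N N T N N T T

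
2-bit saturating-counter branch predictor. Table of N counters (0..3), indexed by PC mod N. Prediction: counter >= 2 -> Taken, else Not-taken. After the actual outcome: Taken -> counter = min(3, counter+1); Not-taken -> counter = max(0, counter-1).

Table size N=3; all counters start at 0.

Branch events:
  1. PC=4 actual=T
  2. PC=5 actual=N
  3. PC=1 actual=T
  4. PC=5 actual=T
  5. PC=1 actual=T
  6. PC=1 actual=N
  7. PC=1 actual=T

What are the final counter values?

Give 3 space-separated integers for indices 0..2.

Ev 1: PC=4 idx=1 pred=N actual=T -> ctr[1]=1
Ev 2: PC=5 idx=2 pred=N actual=N -> ctr[2]=0
Ev 3: PC=1 idx=1 pred=N actual=T -> ctr[1]=2
Ev 4: PC=5 idx=2 pred=N actual=T -> ctr[2]=1
Ev 5: PC=1 idx=1 pred=T actual=T -> ctr[1]=3
Ev 6: PC=1 idx=1 pred=T actual=N -> ctr[1]=2
Ev 7: PC=1 idx=1 pred=T actual=T -> ctr[1]=3

Answer: 0 3 1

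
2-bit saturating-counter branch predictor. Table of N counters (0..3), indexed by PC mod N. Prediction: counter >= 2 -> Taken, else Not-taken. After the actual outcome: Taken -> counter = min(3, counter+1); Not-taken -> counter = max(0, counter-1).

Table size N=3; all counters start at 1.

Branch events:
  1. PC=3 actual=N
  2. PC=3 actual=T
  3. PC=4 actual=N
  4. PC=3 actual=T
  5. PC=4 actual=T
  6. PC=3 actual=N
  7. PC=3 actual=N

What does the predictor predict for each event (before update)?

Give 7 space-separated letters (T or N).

Answer: N N N N N T N

Derivation:
Ev 1: PC=3 idx=0 pred=N actual=N -> ctr[0]=0
Ev 2: PC=3 idx=0 pred=N actual=T -> ctr[0]=1
Ev 3: PC=4 idx=1 pred=N actual=N -> ctr[1]=0
Ev 4: PC=3 idx=0 pred=N actual=T -> ctr[0]=2
Ev 5: PC=4 idx=1 pred=N actual=T -> ctr[1]=1
Ev 6: PC=3 idx=0 pred=T actual=N -> ctr[0]=1
Ev 7: PC=3 idx=0 pred=N actual=N -> ctr[0]=0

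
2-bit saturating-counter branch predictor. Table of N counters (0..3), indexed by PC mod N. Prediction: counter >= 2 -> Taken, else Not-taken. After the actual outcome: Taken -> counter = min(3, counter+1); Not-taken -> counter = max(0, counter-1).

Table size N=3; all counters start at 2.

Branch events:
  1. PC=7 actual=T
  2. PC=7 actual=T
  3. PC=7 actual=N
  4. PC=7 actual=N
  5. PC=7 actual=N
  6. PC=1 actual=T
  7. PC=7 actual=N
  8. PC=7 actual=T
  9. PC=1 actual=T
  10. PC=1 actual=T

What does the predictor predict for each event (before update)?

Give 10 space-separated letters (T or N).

Answer: T T T T N N N N N T

Derivation:
Ev 1: PC=7 idx=1 pred=T actual=T -> ctr[1]=3
Ev 2: PC=7 idx=1 pred=T actual=T -> ctr[1]=3
Ev 3: PC=7 idx=1 pred=T actual=N -> ctr[1]=2
Ev 4: PC=7 idx=1 pred=T actual=N -> ctr[1]=1
Ev 5: PC=7 idx=1 pred=N actual=N -> ctr[1]=0
Ev 6: PC=1 idx=1 pred=N actual=T -> ctr[1]=1
Ev 7: PC=7 idx=1 pred=N actual=N -> ctr[1]=0
Ev 8: PC=7 idx=1 pred=N actual=T -> ctr[1]=1
Ev 9: PC=1 idx=1 pred=N actual=T -> ctr[1]=2
Ev 10: PC=1 idx=1 pred=T actual=T -> ctr[1]=3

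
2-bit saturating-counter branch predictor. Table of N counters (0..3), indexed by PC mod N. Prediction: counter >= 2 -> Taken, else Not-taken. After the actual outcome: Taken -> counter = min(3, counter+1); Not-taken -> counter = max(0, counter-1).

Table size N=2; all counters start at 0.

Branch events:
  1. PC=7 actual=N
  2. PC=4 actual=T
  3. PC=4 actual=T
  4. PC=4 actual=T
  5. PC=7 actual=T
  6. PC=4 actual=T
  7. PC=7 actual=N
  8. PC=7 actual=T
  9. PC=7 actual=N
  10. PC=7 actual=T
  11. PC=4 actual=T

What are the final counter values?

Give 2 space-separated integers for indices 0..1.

Answer: 3 1

Derivation:
Ev 1: PC=7 idx=1 pred=N actual=N -> ctr[1]=0
Ev 2: PC=4 idx=0 pred=N actual=T -> ctr[0]=1
Ev 3: PC=4 idx=0 pred=N actual=T -> ctr[0]=2
Ev 4: PC=4 idx=0 pred=T actual=T -> ctr[0]=3
Ev 5: PC=7 idx=1 pred=N actual=T -> ctr[1]=1
Ev 6: PC=4 idx=0 pred=T actual=T -> ctr[0]=3
Ev 7: PC=7 idx=1 pred=N actual=N -> ctr[1]=0
Ev 8: PC=7 idx=1 pred=N actual=T -> ctr[1]=1
Ev 9: PC=7 idx=1 pred=N actual=N -> ctr[1]=0
Ev 10: PC=7 idx=1 pred=N actual=T -> ctr[1]=1
Ev 11: PC=4 idx=0 pred=T actual=T -> ctr[0]=3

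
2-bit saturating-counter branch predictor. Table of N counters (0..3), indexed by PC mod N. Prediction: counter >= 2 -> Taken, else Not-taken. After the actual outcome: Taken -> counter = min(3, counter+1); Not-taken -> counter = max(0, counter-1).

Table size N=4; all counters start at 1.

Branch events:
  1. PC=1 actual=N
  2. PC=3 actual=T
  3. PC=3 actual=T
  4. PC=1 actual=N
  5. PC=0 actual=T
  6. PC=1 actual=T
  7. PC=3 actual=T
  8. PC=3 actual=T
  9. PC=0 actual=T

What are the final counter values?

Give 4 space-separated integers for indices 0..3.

Ev 1: PC=1 idx=1 pred=N actual=N -> ctr[1]=0
Ev 2: PC=3 idx=3 pred=N actual=T -> ctr[3]=2
Ev 3: PC=3 idx=3 pred=T actual=T -> ctr[3]=3
Ev 4: PC=1 idx=1 pred=N actual=N -> ctr[1]=0
Ev 5: PC=0 idx=0 pred=N actual=T -> ctr[0]=2
Ev 6: PC=1 idx=1 pred=N actual=T -> ctr[1]=1
Ev 7: PC=3 idx=3 pred=T actual=T -> ctr[3]=3
Ev 8: PC=3 idx=3 pred=T actual=T -> ctr[3]=3
Ev 9: PC=0 idx=0 pred=T actual=T -> ctr[0]=3

Answer: 3 1 1 3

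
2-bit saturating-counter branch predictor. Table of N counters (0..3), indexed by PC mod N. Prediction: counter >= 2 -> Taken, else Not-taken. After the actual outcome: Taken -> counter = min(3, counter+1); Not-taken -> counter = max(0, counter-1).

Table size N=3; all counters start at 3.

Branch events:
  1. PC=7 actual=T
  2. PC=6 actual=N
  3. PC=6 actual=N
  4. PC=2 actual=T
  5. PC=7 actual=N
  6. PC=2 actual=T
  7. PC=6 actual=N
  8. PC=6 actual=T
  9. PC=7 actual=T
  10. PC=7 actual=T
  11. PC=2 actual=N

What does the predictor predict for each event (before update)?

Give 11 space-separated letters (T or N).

Ev 1: PC=7 idx=1 pred=T actual=T -> ctr[1]=3
Ev 2: PC=6 idx=0 pred=T actual=N -> ctr[0]=2
Ev 3: PC=6 idx=0 pred=T actual=N -> ctr[0]=1
Ev 4: PC=2 idx=2 pred=T actual=T -> ctr[2]=3
Ev 5: PC=7 idx=1 pred=T actual=N -> ctr[1]=2
Ev 6: PC=2 idx=2 pred=T actual=T -> ctr[2]=3
Ev 7: PC=6 idx=0 pred=N actual=N -> ctr[0]=0
Ev 8: PC=6 idx=0 pred=N actual=T -> ctr[0]=1
Ev 9: PC=7 idx=1 pred=T actual=T -> ctr[1]=3
Ev 10: PC=7 idx=1 pred=T actual=T -> ctr[1]=3
Ev 11: PC=2 idx=2 pred=T actual=N -> ctr[2]=2

Answer: T T T T T T N N T T T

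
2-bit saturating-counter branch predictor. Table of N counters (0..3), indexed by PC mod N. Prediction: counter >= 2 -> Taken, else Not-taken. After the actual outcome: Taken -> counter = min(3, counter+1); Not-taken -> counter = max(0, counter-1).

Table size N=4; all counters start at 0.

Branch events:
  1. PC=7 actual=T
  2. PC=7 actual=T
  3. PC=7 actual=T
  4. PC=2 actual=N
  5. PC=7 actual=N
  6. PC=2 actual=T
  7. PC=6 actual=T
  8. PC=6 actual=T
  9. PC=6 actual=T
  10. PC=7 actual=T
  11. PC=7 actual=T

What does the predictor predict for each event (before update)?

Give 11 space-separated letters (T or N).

Answer: N N T N T N N T T T T

Derivation:
Ev 1: PC=7 idx=3 pred=N actual=T -> ctr[3]=1
Ev 2: PC=7 idx=3 pred=N actual=T -> ctr[3]=2
Ev 3: PC=7 idx=3 pred=T actual=T -> ctr[3]=3
Ev 4: PC=2 idx=2 pred=N actual=N -> ctr[2]=0
Ev 5: PC=7 idx=3 pred=T actual=N -> ctr[3]=2
Ev 6: PC=2 idx=2 pred=N actual=T -> ctr[2]=1
Ev 7: PC=6 idx=2 pred=N actual=T -> ctr[2]=2
Ev 8: PC=6 idx=2 pred=T actual=T -> ctr[2]=3
Ev 9: PC=6 idx=2 pred=T actual=T -> ctr[2]=3
Ev 10: PC=7 idx=3 pred=T actual=T -> ctr[3]=3
Ev 11: PC=7 idx=3 pred=T actual=T -> ctr[3]=3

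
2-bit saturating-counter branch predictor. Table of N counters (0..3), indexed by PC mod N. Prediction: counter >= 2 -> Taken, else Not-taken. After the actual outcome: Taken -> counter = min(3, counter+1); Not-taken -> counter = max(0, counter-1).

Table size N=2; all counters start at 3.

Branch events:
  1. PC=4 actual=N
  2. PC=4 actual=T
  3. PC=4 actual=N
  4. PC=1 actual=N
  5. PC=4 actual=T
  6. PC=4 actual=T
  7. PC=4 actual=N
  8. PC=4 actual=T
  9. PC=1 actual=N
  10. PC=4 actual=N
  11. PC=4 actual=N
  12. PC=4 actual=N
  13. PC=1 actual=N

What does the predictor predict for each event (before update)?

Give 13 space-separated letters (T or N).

Answer: T T T T T T T T T T T N N

Derivation:
Ev 1: PC=4 idx=0 pred=T actual=N -> ctr[0]=2
Ev 2: PC=4 idx=0 pred=T actual=T -> ctr[0]=3
Ev 3: PC=4 idx=0 pred=T actual=N -> ctr[0]=2
Ev 4: PC=1 idx=1 pred=T actual=N -> ctr[1]=2
Ev 5: PC=4 idx=0 pred=T actual=T -> ctr[0]=3
Ev 6: PC=4 idx=0 pred=T actual=T -> ctr[0]=3
Ev 7: PC=4 idx=0 pred=T actual=N -> ctr[0]=2
Ev 8: PC=4 idx=0 pred=T actual=T -> ctr[0]=3
Ev 9: PC=1 idx=1 pred=T actual=N -> ctr[1]=1
Ev 10: PC=4 idx=0 pred=T actual=N -> ctr[0]=2
Ev 11: PC=4 idx=0 pred=T actual=N -> ctr[0]=1
Ev 12: PC=4 idx=0 pred=N actual=N -> ctr[0]=0
Ev 13: PC=1 idx=1 pred=N actual=N -> ctr[1]=0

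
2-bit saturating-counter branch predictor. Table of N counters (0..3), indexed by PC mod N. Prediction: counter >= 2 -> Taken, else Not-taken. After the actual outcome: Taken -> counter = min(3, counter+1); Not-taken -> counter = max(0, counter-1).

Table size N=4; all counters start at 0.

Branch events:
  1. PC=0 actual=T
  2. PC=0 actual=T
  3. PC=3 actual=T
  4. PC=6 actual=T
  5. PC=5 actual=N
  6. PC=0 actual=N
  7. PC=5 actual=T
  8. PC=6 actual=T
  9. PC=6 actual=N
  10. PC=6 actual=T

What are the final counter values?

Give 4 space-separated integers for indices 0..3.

Ev 1: PC=0 idx=0 pred=N actual=T -> ctr[0]=1
Ev 2: PC=0 idx=0 pred=N actual=T -> ctr[0]=2
Ev 3: PC=3 idx=3 pred=N actual=T -> ctr[3]=1
Ev 4: PC=6 idx=2 pred=N actual=T -> ctr[2]=1
Ev 5: PC=5 idx=1 pred=N actual=N -> ctr[1]=0
Ev 6: PC=0 idx=0 pred=T actual=N -> ctr[0]=1
Ev 7: PC=5 idx=1 pred=N actual=T -> ctr[1]=1
Ev 8: PC=6 idx=2 pred=N actual=T -> ctr[2]=2
Ev 9: PC=6 idx=2 pred=T actual=N -> ctr[2]=1
Ev 10: PC=6 idx=2 pred=N actual=T -> ctr[2]=2

Answer: 1 1 2 1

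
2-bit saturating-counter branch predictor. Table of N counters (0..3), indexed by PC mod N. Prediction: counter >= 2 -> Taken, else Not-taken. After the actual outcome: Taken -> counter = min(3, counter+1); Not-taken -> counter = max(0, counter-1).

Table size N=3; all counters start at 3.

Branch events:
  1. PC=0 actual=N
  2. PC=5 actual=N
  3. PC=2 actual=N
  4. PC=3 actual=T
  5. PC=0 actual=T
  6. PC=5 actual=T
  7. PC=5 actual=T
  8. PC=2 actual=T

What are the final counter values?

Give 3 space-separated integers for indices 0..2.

Answer: 3 3 3

Derivation:
Ev 1: PC=0 idx=0 pred=T actual=N -> ctr[0]=2
Ev 2: PC=5 idx=2 pred=T actual=N -> ctr[2]=2
Ev 3: PC=2 idx=2 pred=T actual=N -> ctr[2]=1
Ev 4: PC=3 idx=0 pred=T actual=T -> ctr[0]=3
Ev 5: PC=0 idx=0 pred=T actual=T -> ctr[0]=3
Ev 6: PC=5 idx=2 pred=N actual=T -> ctr[2]=2
Ev 7: PC=5 idx=2 pred=T actual=T -> ctr[2]=3
Ev 8: PC=2 idx=2 pred=T actual=T -> ctr[2]=3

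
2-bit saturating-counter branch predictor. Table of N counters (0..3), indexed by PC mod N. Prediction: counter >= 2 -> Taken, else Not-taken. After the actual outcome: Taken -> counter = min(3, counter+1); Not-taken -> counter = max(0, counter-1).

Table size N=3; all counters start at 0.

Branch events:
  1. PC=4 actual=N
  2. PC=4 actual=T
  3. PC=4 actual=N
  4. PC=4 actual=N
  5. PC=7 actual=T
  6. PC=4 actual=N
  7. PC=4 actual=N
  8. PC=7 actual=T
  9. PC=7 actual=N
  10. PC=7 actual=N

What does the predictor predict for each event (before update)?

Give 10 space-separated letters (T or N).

Answer: N N N N N N N N N N

Derivation:
Ev 1: PC=4 idx=1 pred=N actual=N -> ctr[1]=0
Ev 2: PC=4 idx=1 pred=N actual=T -> ctr[1]=1
Ev 3: PC=4 idx=1 pred=N actual=N -> ctr[1]=0
Ev 4: PC=4 idx=1 pred=N actual=N -> ctr[1]=0
Ev 5: PC=7 idx=1 pred=N actual=T -> ctr[1]=1
Ev 6: PC=4 idx=1 pred=N actual=N -> ctr[1]=0
Ev 7: PC=4 idx=1 pred=N actual=N -> ctr[1]=0
Ev 8: PC=7 idx=1 pred=N actual=T -> ctr[1]=1
Ev 9: PC=7 idx=1 pred=N actual=N -> ctr[1]=0
Ev 10: PC=7 idx=1 pred=N actual=N -> ctr[1]=0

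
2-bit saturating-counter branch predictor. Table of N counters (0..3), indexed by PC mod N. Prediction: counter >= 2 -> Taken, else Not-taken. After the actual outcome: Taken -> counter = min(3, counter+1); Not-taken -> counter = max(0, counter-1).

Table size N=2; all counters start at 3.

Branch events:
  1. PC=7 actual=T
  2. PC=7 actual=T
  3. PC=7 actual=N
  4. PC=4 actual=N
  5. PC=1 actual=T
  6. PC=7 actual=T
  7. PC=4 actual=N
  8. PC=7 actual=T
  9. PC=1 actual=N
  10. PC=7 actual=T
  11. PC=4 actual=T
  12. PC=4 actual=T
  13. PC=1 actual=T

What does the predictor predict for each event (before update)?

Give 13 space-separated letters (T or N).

Answer: T T T T T T T T T T N T T

Derivation:
Ev 1: PC=7 idx=1 pred=T actual=T -> ctr[1]=3
Ev 2: PC=7 idx=1 pred=T actual=T -> ctr[1]=3
Ev 3: PC=7 idx=1 pred=T actual=N -> ctr[1]=2
Ev 4: PC=4 idx=0 pred=T actual=N -> ctr[0]=2
Ev 5: PC=1 idx=1 pred=T actual=T -> ctr[1]=3
Ev 6: PC=7 idx=1 pred=T actual=T -> ctr[1]=3
Ev 7: PC=4 idx=0 pred=T actual=N -> ctr[0]=1
Ev 8: PC=7 idx=1 pred=T actual=T -> ctr[1]=3
Ev 9: PC=1 idx=1 pred=T actual=N -> ctr[1]=2
Ev 10: PC=7 idx=1 pred=T actual=T -> ctr[1]=3
Ev 11: PC=4 idx=0 pred=N actual=T -> ctr[0]=2
Ev 12: PC=4 idx=0 pred=T actual=T -> ctr[0]=3
Ev 13: PC=1 idx=1 pred=T actual=T -> ctr[1]=3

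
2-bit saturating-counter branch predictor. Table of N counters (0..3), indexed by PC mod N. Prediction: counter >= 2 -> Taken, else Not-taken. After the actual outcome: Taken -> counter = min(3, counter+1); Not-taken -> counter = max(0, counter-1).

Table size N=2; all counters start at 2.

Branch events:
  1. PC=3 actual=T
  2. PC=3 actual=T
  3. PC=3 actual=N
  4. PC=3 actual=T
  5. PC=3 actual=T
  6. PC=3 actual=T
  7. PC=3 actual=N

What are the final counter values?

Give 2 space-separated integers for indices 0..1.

Answer: 2 2

Derivation:
Ev 1: PC=3 idx=1 pred=T actual=T -> ctr[1]=3
Ev 2: PC=3 idx=1 pred=T actual=T -> ctr[1]=3
Ev 3: PC=3 idx=1 pred=T actual=N -> ctr[1]=2
Ev 4: PC=3 idx=1 pred=T actual=T -> ctr[1]=3
Ev 5: PC=3 idx=1 pred=T actual=T -> ctr[1]=3
Ev 6: PC=3 idx=1 pred=T actual=T -> ctr[1]=3
Ev 7: PC=3 idx=1 pred=T actual=N -> ctr[1]=2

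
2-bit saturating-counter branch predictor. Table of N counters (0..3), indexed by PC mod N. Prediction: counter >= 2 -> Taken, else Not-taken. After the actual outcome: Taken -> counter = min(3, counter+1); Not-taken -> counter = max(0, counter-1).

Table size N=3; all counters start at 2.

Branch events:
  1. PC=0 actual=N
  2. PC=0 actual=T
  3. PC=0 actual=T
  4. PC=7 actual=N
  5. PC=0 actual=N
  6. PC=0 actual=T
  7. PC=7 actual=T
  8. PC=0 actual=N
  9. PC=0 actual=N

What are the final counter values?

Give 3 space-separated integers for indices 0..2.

Answer: 1 2 2

Derivation:
Ev 1: PC=0 idx=0 pred=T actual=N -> ctr[0]=1
Ev 2: PC=0 idx=0 pred=N actual=T -> ctr[0]=2
Ev 3: PC=0 idx=0 pred=T actual=T -> ctr[0]=3
Ev 4: PC=7 idx=1 pred=T actual=N -> ctr[1]=1
Ev 5: PC=0 idx=0 pred=T actual=N -> ctr[0]=2
Ev 6: PC=0 idx=0 pred=T actual=T -> ctr[0]=3
Ev 7: PC=7 idx=1 pred=N actual=T -> ctr[1]=2
Ev 8: PC=0 idx=0 pred=T actual=N -> ctr[0]=2
Ev 9: PC=0 idx=0 pred=T actual=N -> ctr[0]=1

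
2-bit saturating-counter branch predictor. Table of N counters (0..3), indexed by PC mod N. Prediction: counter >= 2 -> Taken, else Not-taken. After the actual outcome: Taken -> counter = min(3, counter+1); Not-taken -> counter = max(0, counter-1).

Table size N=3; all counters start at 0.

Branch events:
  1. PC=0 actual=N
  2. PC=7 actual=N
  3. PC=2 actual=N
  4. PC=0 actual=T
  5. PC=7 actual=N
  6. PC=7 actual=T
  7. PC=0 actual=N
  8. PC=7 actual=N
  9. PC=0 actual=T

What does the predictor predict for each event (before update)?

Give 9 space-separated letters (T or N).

Ev 1: PC=0 idx=0 pred=N actual=N -> ctr[0]=0
Ev 2: PC=7 idx=1 pred=N actual=N -> ctr[1]=0
Ev 3: PC=2 idx=2 pred=N actual=N -> ctr[2]=0
Ev 4: PC=0 idx=0 pred=N actual=T -> ctr[0]=1
Ev 5: PC=7 idx=1 pred=N actual=N -> ctr[1]=0
Ev 6: PC=7 idx=1 pred=N actual=T -> ctr[1]=1
Ev 7: PC=0 idx=0 pred=N actual=N -> ctr[0]=0
Ev 8: PC=7 idx=1 pred=N actual=N -> ctr[1]=0
Ev 9: PC=0 idx=0 pred=N actual=T -> ctr[0]=1

Answer: N N N N N N N N N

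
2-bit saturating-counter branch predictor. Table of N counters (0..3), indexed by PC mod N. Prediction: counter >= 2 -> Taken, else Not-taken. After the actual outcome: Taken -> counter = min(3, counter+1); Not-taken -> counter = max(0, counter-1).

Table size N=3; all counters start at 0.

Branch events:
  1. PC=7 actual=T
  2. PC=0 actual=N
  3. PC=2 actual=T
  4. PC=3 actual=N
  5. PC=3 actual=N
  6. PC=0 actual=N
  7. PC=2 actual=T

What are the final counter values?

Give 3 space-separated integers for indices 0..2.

Ev 1: PC=7 idx=1 pred=N actual=T -> ctr[1]=1
Ev 2: PC=0 idx=0 pred=N actual=N -> ctr[0]=0
Ev 3: PC=2 idx=2 pred=N actual=T -> ctr[2]=1
Ev 4: PC=3 idx=0 pred=N actual=N -> ctr[0]=0
Ev 5: PC=3 idx=0 pred=N actual=N -> ctr[0]=0
Ev 6: PC=0 idx=0 pred=N actual=N -> ctr[0]=0
Ev 7: PC=2 idx=2 pred=N actual=T -> ctr[2]=2

Answer: 0 1 2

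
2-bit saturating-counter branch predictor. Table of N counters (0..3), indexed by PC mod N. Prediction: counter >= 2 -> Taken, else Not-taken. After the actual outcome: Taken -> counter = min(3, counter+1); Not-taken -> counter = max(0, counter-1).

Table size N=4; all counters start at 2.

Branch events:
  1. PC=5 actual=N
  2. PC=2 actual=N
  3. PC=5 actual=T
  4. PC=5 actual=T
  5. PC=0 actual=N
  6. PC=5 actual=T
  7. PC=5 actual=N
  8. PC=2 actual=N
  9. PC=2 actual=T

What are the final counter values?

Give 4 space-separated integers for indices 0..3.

Answer: 1 2 1 2

Derivation:
Ev 1: PC=5 idx=1 pred=T actual=N -> ctr[1]=1
Ev 2: PC=2 idx=2 pred=T actual=N -> ctr[2]=1
Ev 3: PC=5 idx=1 pred=N actual=T -> ctr[1]=2
Ev 4: PC=5 idx=1 pred=T actual=T -> ctr[1]=3
Ev 5: PC=0 idx=0 pred=T actual=N -> ctr[0]=1
Ev 6: PC=5 idx=1 pred=T actual=T -> ctr[1]=3
Ev 7: PC=5 idx=1 pred=T actual=N -> ctr[1]=2
Ev 8: PC=2 idx=2 pred=N actual=N -> ctr[2]=0
Ev 9: PC=2 idx=2 pred=N actual=T -> ctr[2]=1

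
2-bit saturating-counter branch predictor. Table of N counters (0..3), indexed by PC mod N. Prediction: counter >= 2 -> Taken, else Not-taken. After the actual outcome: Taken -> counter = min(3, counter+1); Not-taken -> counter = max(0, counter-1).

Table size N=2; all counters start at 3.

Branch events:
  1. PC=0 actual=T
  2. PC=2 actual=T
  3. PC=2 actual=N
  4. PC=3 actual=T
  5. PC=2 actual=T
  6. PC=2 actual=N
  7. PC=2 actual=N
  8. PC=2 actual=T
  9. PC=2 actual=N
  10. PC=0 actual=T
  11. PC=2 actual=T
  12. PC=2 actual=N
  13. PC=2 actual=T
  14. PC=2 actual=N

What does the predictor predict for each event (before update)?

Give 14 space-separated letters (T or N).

Answer: T T T T T T T N T N T T T T

Derivation:
Ev 1: PC=0 idx=0 pred=T actual=T -> ctr[0]=3
Ev 2: PC=2 idx=0 pred=T actual=T -> ctr[0]=3
Ev 3: PC=2 idx=0 pred=T actual=N -> ctr[0]=2
Ev 4: PC=3 idx=1 pred=T actual=T -> ctr[1]=3
Ev 5: PC=2 idx=0 pred=T actual=T -> ctr[0]=3
Ev 6: PC=2 idx=0 pred=T actual=N -> ctr[0]=2
Ev 7: PC=2 idx=0 pred=T actual=N -> ctr[0]=1
Ev 8: PC=2 idx=0 pred=N actual=T -> ctr[0]=2
Ev 9: PC=2 idx=0 pred=T actual=N -> ctr[0]=1
Ev 10: PC=0 idx=0 pred=N actual=T -> ctr[0]=2
Ev 11: PC=2 idx=0 pred=T actual=T -> ctr[0]=3
Ev 12: PC=2 idx=0 pred=T actual=N -> ctr[0]=2
Ev 13: PC=2 idx=0 pred=T actual=T -> ctr[0]=3
Ev 14: PC=2 idx=0 pred=T actual=N -> ctr[0]=2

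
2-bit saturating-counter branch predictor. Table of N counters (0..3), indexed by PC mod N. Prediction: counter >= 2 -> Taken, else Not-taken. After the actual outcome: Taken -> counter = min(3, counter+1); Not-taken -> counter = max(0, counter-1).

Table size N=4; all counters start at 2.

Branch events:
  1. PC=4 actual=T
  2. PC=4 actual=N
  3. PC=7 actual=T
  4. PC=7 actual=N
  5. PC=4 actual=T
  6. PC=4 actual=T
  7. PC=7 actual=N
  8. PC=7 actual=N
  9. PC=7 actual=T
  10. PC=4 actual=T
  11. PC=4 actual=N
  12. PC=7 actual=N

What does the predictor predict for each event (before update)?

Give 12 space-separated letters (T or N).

Answer: T T T T T T T N N T T N

Derivation:
Ev 1: PC=4 idx=0 pred=T actual=T -> ctr[0]=3
Ev 2: PC=4 idx=0 pred=T actual=N -> ctr[0]=2
Ev 3: PC=7 idx=3 pred=T actual=T -> ctr[3]=3
Ev 4: PC=7 idx=3 pred=T actual=N -> ctr[3]=2
Ev 5: PC=4 idx=0 pred=T actual=T -> ctr[0]=3
Ev 6: PC=4 idx=0 pred=T actual=T -> ctr[0]=3
Ev 7: PC=7 idx=3 pred=T actual=N -> ctr[3]=1
Ev 8: PC=7 idx=3 pred=N actual=N -> ctr[3]=0
Ev 9: PC=7 idx=3 pred=N actual=T -> ctr[3]=1
Ev 10: PC=4 idx=0 pred=T actual=T -> ctr[0]=3
Ev 11: PC=4 idx=0 pred=T actual=N -> ctr[0]=2
Ev 12: PC=7 idx=3 pred=N actual=N -> ctr[3]=0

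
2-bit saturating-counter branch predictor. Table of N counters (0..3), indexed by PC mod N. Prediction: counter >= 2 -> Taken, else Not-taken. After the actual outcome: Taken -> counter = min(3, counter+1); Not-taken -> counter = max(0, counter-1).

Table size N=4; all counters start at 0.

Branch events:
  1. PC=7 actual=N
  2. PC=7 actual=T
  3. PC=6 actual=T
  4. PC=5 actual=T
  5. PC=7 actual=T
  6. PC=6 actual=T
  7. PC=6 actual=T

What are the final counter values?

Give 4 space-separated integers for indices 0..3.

Answer: 0 1 3 2

Derivation:
Ev 1: PC=7 idx=3 pred=N actual=N -> ctr[3]=0
Ev 2: PC=7 idx=3 pred=N actual=T -> ctr[3]=1
Ev 3: PC=6 idx=2 pred=N actual=T -> ctr[2]=1
Ev 4: PC=5 idx=1 pred=N actual=T -> ctr[1]=1
Ev 5: PC=7 idx=3 pred=N actual=T -> ctr[3]=2
Ev 6: PC=6 idx=2 pred=N actual=T -> ctr[2]=2
Ev 7: PC=6 idx=2 pred=T actual=T -> ctr[2]=3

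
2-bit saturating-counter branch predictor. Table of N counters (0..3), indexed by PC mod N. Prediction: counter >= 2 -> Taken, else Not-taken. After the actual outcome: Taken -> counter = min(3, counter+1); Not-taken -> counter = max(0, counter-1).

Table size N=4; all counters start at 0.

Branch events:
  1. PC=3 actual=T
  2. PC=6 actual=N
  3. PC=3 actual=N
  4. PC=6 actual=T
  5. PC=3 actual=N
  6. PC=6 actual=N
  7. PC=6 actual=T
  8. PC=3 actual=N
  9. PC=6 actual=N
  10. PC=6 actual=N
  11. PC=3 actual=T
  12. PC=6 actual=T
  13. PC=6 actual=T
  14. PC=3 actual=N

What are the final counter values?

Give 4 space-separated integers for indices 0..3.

Ev 1: PC=3 idx=3 pred=N actual=T -> ctr[3]=1
Ev 2: PC=6 idx=2 pred=N actual=N -> ctr[2]=0
Ev 3: PC=3 idx=3 pred=N actual=N -> ctr[3]=0
Ev 4: PC=6 idx=2 pred=N actual=T -> ctr[2]=1
Ev 5: PC=3 idx=3 pred=N actual=N -> ctr[3]=0
Ev 6: PC=6 idx=2 pred=N actual=N -> ctr[2]=0
Ev 7: PC=6 idx=2 pred=N actual=T -> ctr[2]=1
Ev 8: PC=3 idx=3 pred=N actual=N -> ctr[3]=0
Ev 9: PC=6 idx=2 pred=N actual=N -> ctr[2]=0
Ev 10: PC=6 idx=2 pred=N actual=N -> ctr[2]=0
Ev 11: PC=3 idx=3 pred=N actual=T -> ctr[3]=1
Ev 12: PC=6 idx=2 pred=N actual=T -> ctr[2]=1
Ev 13: PC=6 idx=2 pred=N actual=T -> ctr[2]=2
Ev 14: PC=3 idx=3 pred=N actual=N -> ctr[3]=0

Answer: 0 0 2 0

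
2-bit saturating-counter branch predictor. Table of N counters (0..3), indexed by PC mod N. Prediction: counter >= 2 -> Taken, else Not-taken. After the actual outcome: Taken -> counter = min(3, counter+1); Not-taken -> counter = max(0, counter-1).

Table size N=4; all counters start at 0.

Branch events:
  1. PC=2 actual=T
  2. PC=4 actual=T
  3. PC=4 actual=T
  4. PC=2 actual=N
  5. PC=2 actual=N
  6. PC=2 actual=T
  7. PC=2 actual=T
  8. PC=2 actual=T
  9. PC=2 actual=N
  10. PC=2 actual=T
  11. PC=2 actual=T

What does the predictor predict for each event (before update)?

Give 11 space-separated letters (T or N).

Ev 1: PC=2 idx=2 pred=N actual=T -> ctr[2]=1
Ev 2: PC=4 idx=0 pred=N actual=T -> ctr[0]=1
Ev 3: PC=4 idx=0 pred=N actual=T -> ctr[0]=2
Ev 4: PC=2 idx=2 pred=N actual=N -> ctr[2]=0
Ev 5: PC=2 idx=2 pred=N actual=N -> ctr[2]=0
Ev 6: PC=2 idx=2 pred=N actual=T -> ctr[2]=1
Ev 7: PC=2 idx=2 pred=N actual=T -> ctr[2]=2
Ev 8: PC=2 idx=2 pred=T actual=T -> ctr[2]=3
Ev 9: PC=2 idx=2 pred=T actual=N -> ctr[2]=2
Ev 10: PC=2 idx=2 pred=T actual=T -> ctr[2]=3
Ev 11: PC=2 idx=2 pred=T actual=T -> ctr[2]=3

Answer: N N N N N N N T T T T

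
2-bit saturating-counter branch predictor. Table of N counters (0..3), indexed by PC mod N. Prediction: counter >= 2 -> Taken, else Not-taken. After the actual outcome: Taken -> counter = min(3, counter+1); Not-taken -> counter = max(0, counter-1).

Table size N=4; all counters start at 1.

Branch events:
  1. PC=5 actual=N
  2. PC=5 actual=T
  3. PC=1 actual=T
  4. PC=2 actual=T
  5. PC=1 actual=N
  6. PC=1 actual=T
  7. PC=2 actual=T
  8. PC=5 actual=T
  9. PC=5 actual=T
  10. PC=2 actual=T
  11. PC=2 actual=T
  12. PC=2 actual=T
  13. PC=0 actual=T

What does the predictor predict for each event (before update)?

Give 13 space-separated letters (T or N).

Ev 1: PC=5 idx=1 pred=N actual=N -> ctr[1]=0
Ev 2: PC=5 idx=1 pred=N actual=T -> ctr[1]=1
Ev 3: PC=1 idx=1 pred=N actual=T -> ctr[1]=2
Ev 4: PC=2 idx=2 pred=N actual=T -> ctr[2]=2
Ev 5: PC=1 idx=1 pred=T actual=N -> ctr[1]=1
Ev 6: PC=1 idx=1 pred=N actual=T -> ctr[1]=2
Ev 7: PC=2 idx=2 pred=T actual=T -> ctr[2]=3
Ev 8: PC=5 idx=1 pred=T actual=T -> ctr[1]=3
Ev 9: PC=5 idx=1 pred=T actual=T -> ctr[1]=3
Ev 10: PC=2 idx=2 pred=T actual=T -> ctr[2]=3
Ev 11: PC=2 idx=2 pred=T actual=T -> ctr[2]=3
Ev 12: PC=2 idx=2 pred=T actual=T -> ctr[2]=3
Ev 13: PC=0 idx=0 pred=N actual=T -> ctr[0]=2

Answer: N N N N T N T T T T T T N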